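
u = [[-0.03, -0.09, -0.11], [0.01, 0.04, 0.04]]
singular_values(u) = [0.16, 0.01]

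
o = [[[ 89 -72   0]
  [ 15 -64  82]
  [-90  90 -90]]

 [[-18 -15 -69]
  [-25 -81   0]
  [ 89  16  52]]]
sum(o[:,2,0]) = -1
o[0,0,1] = -72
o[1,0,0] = -18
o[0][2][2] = -90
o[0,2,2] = -90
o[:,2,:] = [[-90, 90, -90], [89, 16, 52]]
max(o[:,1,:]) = 82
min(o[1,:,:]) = -81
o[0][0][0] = 89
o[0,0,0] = 89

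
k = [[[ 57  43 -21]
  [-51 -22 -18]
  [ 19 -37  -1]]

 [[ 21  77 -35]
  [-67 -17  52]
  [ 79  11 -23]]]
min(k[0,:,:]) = -51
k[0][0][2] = -21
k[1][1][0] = -67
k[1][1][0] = -67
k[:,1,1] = [-22, -17]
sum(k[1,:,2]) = -6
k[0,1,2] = -18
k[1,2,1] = 11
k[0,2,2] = -1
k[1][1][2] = 52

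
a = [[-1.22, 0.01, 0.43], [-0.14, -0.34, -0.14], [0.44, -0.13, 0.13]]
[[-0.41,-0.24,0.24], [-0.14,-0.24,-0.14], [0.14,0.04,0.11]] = a@[[0.36, 0.23, 0.06], [0.23, 0.58, 0.08], [0.06, 0.08, 0.73]]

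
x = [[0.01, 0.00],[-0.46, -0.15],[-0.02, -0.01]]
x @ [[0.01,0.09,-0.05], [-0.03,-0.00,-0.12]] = [[0.0, 0.0, -0.0], [-0.0, -0.04, 0.04], [0.0, -0.0, 0.0]]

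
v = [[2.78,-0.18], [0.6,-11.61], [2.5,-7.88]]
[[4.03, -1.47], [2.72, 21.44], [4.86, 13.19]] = v @ [[1.44, -0.65], [-0.16, -1.88]]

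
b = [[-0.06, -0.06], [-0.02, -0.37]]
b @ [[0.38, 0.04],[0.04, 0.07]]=[[-0.03, -0.01],[-0.02, -0.03]]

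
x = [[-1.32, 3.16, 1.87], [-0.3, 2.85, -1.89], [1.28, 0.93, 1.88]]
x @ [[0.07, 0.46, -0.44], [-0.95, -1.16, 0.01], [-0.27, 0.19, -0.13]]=[[-3.60, -3.92, 0.37], [-2.22, -3.8, 0.41], [-1.30, -0.13, -0.80]]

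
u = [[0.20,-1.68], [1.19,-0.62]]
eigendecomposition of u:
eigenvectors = [[(0.77+0j), 0.77-0.00j], [(0.19-0.62j), (0.19+0.62j)]]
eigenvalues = [(-0.21+1.35j), (-0.21-1.35j)]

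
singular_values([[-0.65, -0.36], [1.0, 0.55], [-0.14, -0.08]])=[1.37, 0.0]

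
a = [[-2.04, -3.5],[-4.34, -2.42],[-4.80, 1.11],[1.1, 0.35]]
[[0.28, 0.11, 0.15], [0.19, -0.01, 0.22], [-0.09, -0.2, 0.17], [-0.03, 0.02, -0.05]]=a @ [[0.00, 0.03, -0.04], [-0.08, -0.05, -0.02]]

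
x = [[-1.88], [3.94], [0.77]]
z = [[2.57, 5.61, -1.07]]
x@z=[[-4.83, -10.55, 2.01],[10.13, 22.10, -4.22],[1.98, 4.32, -0.82]]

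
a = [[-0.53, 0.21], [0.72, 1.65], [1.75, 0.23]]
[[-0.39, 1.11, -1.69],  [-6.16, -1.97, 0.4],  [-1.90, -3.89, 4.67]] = a@[[-0.63, -2.19, 2.8], [-3.46, -0.24, -0.98]]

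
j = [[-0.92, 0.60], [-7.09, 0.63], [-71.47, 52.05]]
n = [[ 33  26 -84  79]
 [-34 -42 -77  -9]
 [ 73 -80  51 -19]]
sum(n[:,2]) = -110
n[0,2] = -84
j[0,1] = 0.6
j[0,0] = -0.92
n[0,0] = 33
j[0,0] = -0.92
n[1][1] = -42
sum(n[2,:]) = 25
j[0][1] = 0.6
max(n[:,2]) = 51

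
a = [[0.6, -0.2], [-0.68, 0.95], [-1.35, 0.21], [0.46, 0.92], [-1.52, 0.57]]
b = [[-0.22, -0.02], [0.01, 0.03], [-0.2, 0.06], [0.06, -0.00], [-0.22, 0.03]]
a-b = [[0.82,-0.18], [-0.69,0.92], [-1.15,0.15], [0.4,0.92], [-1.30,0.54]]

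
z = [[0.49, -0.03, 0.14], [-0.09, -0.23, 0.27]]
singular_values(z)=[0.51, 0.37]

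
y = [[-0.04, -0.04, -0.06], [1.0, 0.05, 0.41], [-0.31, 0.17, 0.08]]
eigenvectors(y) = [[-0.02, -0.24, -0.23], [-0.85, -0.72, 0.51], [0.53, 0.65, 0.83]]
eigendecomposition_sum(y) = [[0.02, -0.00, 0.0], [0.84, -0.04, 0.26], [-0.52, 0.03, -0.16]] + [[0.01, 0.0, 0.0], [0.02, 0.00, 0.0], [-0.02, -0.0, -0.0]] + [[-0.06, -0.04, -0.07],  [0.14, 0.09, 0.15],  [0.23, 0.15, 0.24]]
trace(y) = 0.09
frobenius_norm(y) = 1.14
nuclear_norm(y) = 1.38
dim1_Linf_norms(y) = [0.06, 1.0, 0.31]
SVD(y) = [[-0.05, 0.22, -0.97], [0.97, -0.22, -0.10], [-0.24, -0.95, -0.2]] @ diag([1.1132756963616868, 0.2634704376263583, 0.0007432276746895573]) @ [[0.94, 0.01, 0.34], [0.26, -0.69, -0.68], [-0.23, -0.73, 0.65]]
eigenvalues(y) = [-0.18, 0.0, 0.27]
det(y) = -0.00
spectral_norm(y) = 1.11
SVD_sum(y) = [[-0.05, -0.0, -0.02],[1.01, 0.01, 0.37],[-0.25, -0.0, -0.09]] + [[0.01, -0.04, -0.04],[-0.01, 0.04, 0.04],[-0.06, 0.17, 0.17]] + [[0.00, 0.0, -0.00],[0.00, 0.0, -0.0],[0.00, 0.00, -0.00]]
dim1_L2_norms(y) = [0.08, 1.08, 0.36]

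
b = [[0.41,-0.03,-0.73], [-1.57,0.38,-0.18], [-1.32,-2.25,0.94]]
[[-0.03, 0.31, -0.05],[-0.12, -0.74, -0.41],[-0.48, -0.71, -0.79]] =b @ [[0.11, 0.48, 0.30], [0.19, -0.03, 0.27], [0.10, -0.15, 0.23]]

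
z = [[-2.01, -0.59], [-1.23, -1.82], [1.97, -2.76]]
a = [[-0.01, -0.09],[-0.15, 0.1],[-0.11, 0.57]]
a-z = [[2.00,0.5],[1.08,1.92],[-2.08,3.33]]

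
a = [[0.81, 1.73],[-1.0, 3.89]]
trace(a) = 4.70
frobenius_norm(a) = 4.45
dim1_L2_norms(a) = [1.91, 4.02]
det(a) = 4.88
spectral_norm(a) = 4.30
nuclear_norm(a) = 5.44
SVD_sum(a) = [[-0.23, 1.58], [-0.58, 3.95]] + [[1.04, 0.15],[-0.42, -0.06]]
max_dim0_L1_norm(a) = 5.62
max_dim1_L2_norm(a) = 4.02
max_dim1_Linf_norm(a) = 3.89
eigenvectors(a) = [[-0.92,  -0.59], [-0.39,  -0.80]]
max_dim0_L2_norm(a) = 4.26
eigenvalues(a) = [1.55, 3.15]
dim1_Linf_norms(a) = [1.73, 3.89]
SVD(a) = [[0.37, 0.93], [0.93, -0.37]] @ diag([4.300332931547686, 1.1350051444141018]) @ [[-0.15, 0.99],  [0.99, 0.15]]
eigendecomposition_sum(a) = [[2.26, -1.67], [0.97, -0.71]] + [[-1.45,3.40], [-1.97,4.6]]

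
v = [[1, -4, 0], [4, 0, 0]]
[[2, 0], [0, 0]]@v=[[2, -8, 0], [0, 0, 0]]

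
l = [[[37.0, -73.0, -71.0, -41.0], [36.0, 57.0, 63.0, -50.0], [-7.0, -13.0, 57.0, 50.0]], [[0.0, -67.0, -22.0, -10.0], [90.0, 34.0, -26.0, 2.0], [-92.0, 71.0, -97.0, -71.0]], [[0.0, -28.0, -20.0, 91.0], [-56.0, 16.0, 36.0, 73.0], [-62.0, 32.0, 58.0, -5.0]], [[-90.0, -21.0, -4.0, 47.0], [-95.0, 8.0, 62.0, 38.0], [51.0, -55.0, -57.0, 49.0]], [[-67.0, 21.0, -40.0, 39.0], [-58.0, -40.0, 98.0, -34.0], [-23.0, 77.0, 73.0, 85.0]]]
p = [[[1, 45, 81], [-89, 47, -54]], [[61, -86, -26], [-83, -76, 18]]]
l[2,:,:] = [[0.0, -28.0, -20.0, 91.0], [-56.0, 16.0, 36.0, 73.0], [-62.0, 32.0, 58.0, -5.0]]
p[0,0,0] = 1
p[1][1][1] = -76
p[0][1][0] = -89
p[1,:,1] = [-86, -76]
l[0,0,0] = 37.0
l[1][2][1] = 71.0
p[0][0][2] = 81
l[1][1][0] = 90.0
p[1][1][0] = -83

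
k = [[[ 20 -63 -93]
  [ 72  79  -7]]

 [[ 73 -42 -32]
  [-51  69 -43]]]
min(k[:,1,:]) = -51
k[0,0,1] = -63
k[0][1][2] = -7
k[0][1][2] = -7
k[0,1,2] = -7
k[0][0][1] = -63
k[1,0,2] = -32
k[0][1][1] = 79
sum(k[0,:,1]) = 16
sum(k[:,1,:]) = 119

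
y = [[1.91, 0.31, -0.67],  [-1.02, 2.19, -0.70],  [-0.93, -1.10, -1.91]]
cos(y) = [[-0.6,-0.38,0.07], [0.68,-0.84,-0.06], [-0.17,0.15,-0.64]]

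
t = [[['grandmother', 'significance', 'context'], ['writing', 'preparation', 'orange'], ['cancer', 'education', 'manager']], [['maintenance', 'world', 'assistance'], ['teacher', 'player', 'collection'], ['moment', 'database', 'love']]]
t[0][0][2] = 'context'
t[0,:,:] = [['grandmother', 'significance', 'context'], ['writing', 'preparation', 'orange'], ['cancer', 'education', 'manager']]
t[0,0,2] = 'context'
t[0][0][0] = 'grandmother'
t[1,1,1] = 'player'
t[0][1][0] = 'writing'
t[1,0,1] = 'world'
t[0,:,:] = [['grandmother', 'significance', 'context'], ['writing', 'preparation', 'orange'], ['cancer', 'education', 'manager']]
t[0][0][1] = 'significance'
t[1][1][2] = 'collection'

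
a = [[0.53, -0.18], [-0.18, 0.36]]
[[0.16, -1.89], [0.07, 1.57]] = a @ [[0.45, -2.51], [0.43, 3.10]]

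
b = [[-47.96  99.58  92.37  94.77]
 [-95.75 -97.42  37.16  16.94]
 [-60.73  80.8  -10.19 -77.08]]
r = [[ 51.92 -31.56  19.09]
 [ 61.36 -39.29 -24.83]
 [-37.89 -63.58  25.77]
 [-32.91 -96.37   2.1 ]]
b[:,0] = [-47.96, -95.75, -60.73]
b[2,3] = -77.08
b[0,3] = 94.77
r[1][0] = 61.36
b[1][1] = -97.42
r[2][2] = 25.77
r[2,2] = 25.77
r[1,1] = -39.29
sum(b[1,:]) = -139.07000000000002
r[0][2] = 19.09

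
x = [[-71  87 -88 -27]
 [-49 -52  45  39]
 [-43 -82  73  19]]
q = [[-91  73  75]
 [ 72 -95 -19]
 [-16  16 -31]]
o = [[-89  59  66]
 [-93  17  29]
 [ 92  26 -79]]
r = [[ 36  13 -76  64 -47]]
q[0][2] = 75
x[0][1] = 87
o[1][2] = 29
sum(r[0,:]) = -10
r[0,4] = -47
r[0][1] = 13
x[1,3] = 39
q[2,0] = -16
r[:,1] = [13]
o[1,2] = 29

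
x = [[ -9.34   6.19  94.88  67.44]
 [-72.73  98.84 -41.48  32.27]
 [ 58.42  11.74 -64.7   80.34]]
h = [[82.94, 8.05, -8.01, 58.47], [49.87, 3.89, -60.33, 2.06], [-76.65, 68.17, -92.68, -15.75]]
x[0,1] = 6.19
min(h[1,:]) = -60.33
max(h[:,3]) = 58.47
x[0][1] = 6.19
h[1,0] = 49.87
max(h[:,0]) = 82.94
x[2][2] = -64.7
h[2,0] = -76.65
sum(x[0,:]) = 159.17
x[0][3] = 67.44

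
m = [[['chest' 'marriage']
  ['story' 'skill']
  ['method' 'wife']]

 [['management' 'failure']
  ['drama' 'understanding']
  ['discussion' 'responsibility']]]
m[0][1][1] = 'skill'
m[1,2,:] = ['discussion', 'responsibility']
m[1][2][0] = 'discussion'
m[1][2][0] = 'discussion'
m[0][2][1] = 'wife'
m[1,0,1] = 'failure'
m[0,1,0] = 'story'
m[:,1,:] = [['story', 'skill'], ['drama', 'understanding']]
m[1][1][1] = 'understanding'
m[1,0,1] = 'failure'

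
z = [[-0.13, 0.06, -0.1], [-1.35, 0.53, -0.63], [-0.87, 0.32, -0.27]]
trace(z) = 0.13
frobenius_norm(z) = 1.86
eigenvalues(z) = [(0.03+0j), (0.05+0.11j), (0.05-0.11j)]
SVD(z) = [[-0.09, -0.36, -0.93], [-0.85, -0.46, 0.26], [-0.52, 0.81, -0.27]] @ diag([1.8574660699020296, 0.113199478018858, 0.002382716719716529]) @ [[0.87, -0.33, 0.37], [-0.40, -0.03, 0.92], [-0.30, -0.94, -0.16]]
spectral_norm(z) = 1.86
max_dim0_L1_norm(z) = 2.35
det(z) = 0.00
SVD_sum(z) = [[-0.15,0.06,-0.06], [-1.37,0.53,-0.58], [-0.83,0.32,-0.35]] + [[0.02,0.00,-0.04], [0.02,0.00,-0.05], [-0.04,-0.00,0.08]] + [[0.00,  0.0,  0.0], [-0.0,  -0.0,  -0.0], [0.00,  0.0,  0.00]]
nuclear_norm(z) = 1.97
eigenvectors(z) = [[(-0.34+0j), 0.16+0.07j, 0.16-0.07j],[(-0.94+0j), 0.87+0.00j, (0.87-0j)],[(-0.01+0j), 0.32-0.32j, (0.32+0.32j)]]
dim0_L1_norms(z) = [2.35, 0.91, 1.0]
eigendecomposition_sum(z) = [[0.12+0.00j, (-0.03+0j), 0.03-0.00j],[(0.34+0j), (-0.09+0j), 0.08-0.00j],[0j, (-0+0j), -0j]] + [[(-0.13-0.14j), 0.05+0.05j, (-0.06-0.03j)], [-0.84-0.35j, (0.31+0.13j), -0.35-0.01j], [(-0.44+0.18j), (0.16-0.07j), (-0.14+0.12j)]] + [[(-0.13+0.14j), (0.05-0.05j), (-0.06+0.03j)], [(-0.84+0.35j), 0.31-0.13j, -0.35+0.01j], [(-0.44-0.18j), (0.16+0.07j), (-0.14-0.12j)]]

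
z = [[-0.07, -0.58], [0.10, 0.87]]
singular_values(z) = [1.05, 0.0]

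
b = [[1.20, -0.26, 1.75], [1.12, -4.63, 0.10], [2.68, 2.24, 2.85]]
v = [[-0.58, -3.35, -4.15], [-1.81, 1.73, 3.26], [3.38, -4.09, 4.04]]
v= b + [[-1.78,-3.09,-5.9], [-2.93,6.36,3.16], [0.70,-6.33,1.19]]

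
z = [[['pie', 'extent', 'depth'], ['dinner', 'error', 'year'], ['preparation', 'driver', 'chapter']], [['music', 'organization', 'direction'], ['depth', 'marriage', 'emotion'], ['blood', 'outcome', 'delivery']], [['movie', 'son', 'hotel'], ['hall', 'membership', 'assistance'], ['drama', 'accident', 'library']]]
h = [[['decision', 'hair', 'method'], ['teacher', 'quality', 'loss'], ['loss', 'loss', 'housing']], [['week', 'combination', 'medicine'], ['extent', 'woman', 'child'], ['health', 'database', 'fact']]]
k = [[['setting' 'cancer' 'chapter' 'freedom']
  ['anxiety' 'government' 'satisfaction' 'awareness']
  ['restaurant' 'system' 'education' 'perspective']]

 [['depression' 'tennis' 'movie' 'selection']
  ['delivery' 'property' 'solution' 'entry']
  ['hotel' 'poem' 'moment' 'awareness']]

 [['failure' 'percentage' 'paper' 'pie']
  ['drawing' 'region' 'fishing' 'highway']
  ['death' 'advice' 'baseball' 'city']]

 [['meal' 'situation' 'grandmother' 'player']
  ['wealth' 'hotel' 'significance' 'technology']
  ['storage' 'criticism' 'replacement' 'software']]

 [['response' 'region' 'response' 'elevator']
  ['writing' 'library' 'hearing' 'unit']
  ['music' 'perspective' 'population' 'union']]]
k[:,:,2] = [['chapter', 'satisfaction', 'education'], ['movie', 'solution', 'moment'], ['paper', 'fishing', 'baseball'], ['grandmother', 'significance', 'replacement'], ['response', 'hearing', 'population']]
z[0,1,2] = 'year'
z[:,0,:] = [['pie', 'extent', 'depth'], ['music', 'organization', 'direction'], ['movie', 'son', 'hotel']]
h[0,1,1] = 'quality'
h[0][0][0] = 'decision'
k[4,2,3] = 'union'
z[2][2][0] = 'drama'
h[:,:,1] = [['hair', 'quality', 'loss'], ['combination', 'woman', 'database']]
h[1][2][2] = 'fact'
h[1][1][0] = 'extent'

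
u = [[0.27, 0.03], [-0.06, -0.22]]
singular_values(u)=[0.3, 0.19]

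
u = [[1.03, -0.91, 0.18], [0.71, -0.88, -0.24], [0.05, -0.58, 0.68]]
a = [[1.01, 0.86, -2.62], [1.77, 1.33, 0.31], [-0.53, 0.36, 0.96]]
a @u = [[1.52, -0.16, -1.81], [2.78, -2.96, 0.21], [-0.24, -0.39, 0.47]]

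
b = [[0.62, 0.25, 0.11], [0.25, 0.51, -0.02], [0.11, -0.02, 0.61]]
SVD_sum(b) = [[0.5, 0.36, 0.2], [0.36, 0.26, 0.15], [0.2, 0.15, 0.08]] + [[0.0, 0.02, -0.05],[0.02, 0.1, -0.22],[-0.05, -0.22, 0.51]] + [[0.11, -0.13, -0.05], [-0.13, 0.15, 0.05], [-0.05, 0.05, 0.02]]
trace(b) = 1.74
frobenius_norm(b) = 1.08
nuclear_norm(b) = 1.74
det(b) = 0.15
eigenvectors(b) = [[-0.63, 0.77, -0.08], [0.73, 0.56, -0.4], [0.26, 0.31, 0.91]]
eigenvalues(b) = [0.29, 0.85, 0.61]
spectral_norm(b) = 0.85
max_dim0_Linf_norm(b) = 0.62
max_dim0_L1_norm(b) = 0.98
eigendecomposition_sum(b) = [[0.11, -0.13, -0.05], [-0.13, 0.15, 0.05], [-0.05, 0.05, 0.02]] + [[0.50, 0.36, 0.2], [0.36, 0.26, 0.15], [0.20, 0.15, 0.08]] + [[0.00, 0.02, -0.05], [0.02, 0.10, -0.22], [-0.05, -0.22, 0.51]]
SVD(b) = [[-0.77, -0.08, -0.63], [-0.56, -0.40, 0.73], [-0.31, 0.91, 0.26]] @ diag([0.845135331974242, 0.6086075238039309, 0.28625714422182746]) @ [[-0.77, -0.56, -0.31], [-0.08, -0.4, 0.91], [-0.63, 0.73, 0.26]]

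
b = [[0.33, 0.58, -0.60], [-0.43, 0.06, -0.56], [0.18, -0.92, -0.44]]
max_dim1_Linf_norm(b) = 0.92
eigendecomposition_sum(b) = [[0.17+0.34j, (0.34-0.3j), (-0.24+0.12j)], [-0.19+0.12j, (0.19+0.18j), -0.08-0.13j], [0.13-0.14j, -0.20-0.11j, 0.10+0.09j]] + [[0.17-0.34j, (0.34+0.3j), -0.24-0.12j], [(-0.19-0.12j), 0.19-0.18j, -0.08+0.13j], [0.13+0.14j, (-0.2+0.11j), 0.10-0.09j]] + [[-0.02-0.00j, -0.10+0.00j, -0.12+0.00j],[-0.05-0.00j, -0.32+0.00j, -0.39+0.00j],[-0.08-0.00j, (-0.52+0j), (-0.64+0j)]]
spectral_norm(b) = 1.09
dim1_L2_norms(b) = [0.9, 0.71, 1.04]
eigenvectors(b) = [[0.79+0.00j,0.79-0.00j,(0.16+0j)], [0.04+0.46j,0.04-0.46j,0.52+0.00j], [(-0.14-0.37j),-0.14+0.37j,0.84+0.00j]]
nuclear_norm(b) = 2.59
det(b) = -0.58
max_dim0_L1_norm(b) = 1.6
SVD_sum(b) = [[-0.00,0.53,0.04], [-0.00,0.02,0.0], [0.00,-0.95,-0.07]] + [[0.04,0.05,-0.66],[0.04,0.04,-0.53],[0.03,0.03,-0.38]] + [[0.29, -0.0, 0.02],[-0.47, 0.0, -0.03],[0.15, -0.00, 0.01]]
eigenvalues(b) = [(0.46+0.62j), (0.46-0.62j), (-0.98+0j)]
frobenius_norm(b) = 1.54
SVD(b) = [[-0.49, 0.71, -0.51], [-0.02, 0.57, 0.82], [0.87, 0.41, -0.27]] @ diag([1.0899933179922145, 0.9316412739006684, 0.568998333474768]) @ [[0.0, -1.00, -0.07],[0.07, 0.07, -1.00],[-1.00, 0.0, -0.07]]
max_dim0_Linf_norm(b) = 0.92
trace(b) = -0.05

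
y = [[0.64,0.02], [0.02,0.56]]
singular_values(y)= [0.64, 0.56]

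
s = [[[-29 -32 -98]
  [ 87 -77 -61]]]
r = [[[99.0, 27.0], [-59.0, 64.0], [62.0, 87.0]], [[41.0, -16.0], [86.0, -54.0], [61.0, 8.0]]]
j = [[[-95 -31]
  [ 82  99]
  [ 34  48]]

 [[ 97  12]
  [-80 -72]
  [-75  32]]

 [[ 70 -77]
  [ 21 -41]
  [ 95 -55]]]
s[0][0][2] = -98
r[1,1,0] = 86.0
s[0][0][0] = -29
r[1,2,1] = 8.0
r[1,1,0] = 86.0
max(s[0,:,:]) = 87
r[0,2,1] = 87.0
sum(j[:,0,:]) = -24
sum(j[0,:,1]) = 116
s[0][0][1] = -32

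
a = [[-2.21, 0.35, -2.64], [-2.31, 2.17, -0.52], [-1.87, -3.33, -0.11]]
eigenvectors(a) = [[(0.74+0j), 0.45-0.12j, (0.45+0.12j)], [0.32+0.00j, 0.23+0.41j, (0.23-0.41j)], [(0.6+0j), (-0.75+0j), -0.75-0.00j]]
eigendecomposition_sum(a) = [[-2.49+0.00j, (-0.76+0j), -1.71+0.00j],[(-1.07+0j), (-0.32+0j), (-0.73+0j)],[(-2.01+0j), -0.61+0.00j, -1.38+0.00j]] + [[(0.14+0.67j), (0.55-1.13j), -0.47-0.23j], [(-0.62+0.3j), 1.25+0.26j, 0.11-0.51j], [(0.07-1.11j), (-1.36+1.54j), (0.63+0.56j)]] + [[(0.14-0.67j), (0.55+1.13j), -0.47+0.23j], [-0.62-0.30j, 1.25-0.26j, (0.11+0.51j)], [(0.07+1.11j), -1.36-1.54j, (0.63-0.56j)]]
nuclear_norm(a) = 9.84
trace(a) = -0.15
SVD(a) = [[0.77, 0.07, 0.64],  [0.61, -0.38, -0.70],  [0.20, 0.92, -0.33]] @ diag([4.305497238183432, 3.9999573949272795, 1.5337973695248759]) @ [[-0.81, 0.22, -0.55], [-0.25, -0.97, -0.02], [0.54, -0.12, -0.83]]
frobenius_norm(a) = 6.07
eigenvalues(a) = [(-4.19+0j), (2.02+1.49j), (2.02-1.49j)]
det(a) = -26.41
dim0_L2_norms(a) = [3.7, 3.99, 2.69]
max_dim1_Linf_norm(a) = 3.33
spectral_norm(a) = 4.31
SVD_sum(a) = [[-2.67,0.72,-1.82], [-2.11,0.57,-1.44], [-0.68,0.18,-0.46]] + [[-0.07, -0.25, -0.01], [0.38, 1.47, 0.03], [-0.92, -3.58, -0.07]] + [[0.52, -0.12, -0.81], [-0.57, 0.13, 0.89], [-0.27, 0.06, 0.42]]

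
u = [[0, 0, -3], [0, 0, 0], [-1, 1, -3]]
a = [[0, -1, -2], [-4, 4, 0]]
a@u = [[2, -2, 6], [0, 0, 12]]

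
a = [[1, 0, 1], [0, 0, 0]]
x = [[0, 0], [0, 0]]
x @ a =[[0, 0, 0], [0, 0, 0]]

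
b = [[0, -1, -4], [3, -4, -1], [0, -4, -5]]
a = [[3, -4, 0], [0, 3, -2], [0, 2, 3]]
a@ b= [[-12, 13, -8], [9, -4, 7], [6, -20, -17]]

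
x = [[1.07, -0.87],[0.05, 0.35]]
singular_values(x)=[1.39, 0.3]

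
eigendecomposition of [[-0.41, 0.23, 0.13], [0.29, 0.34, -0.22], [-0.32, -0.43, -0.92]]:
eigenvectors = [[-0.19, -0.87, -0.34], [-0.92, 0.36, 0.24], [0.33, 0.34, 0.91]]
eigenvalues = [0.48, -0.56, -0.91]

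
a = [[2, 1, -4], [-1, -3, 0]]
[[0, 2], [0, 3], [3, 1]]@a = [[-2, -6, 0], [-3, -9, 0], [5, 0, -12]]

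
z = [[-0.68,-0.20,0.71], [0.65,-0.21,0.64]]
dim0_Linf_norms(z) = [0.68, 0.21, 0.71]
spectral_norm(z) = 1.01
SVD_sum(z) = [[-0.39, -0.24, 0.83], [-0.14, -0.09, 0.3]] + [[-0.29, 0.04, -0.12],[0.79, -0.12, 0.34]]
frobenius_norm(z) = 1.37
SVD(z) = [[-0.94, -0.34],  [-0.34, 0.94]] @ diag([1.0130279801218356, 0.9254589734236057]) @ [[0.41, 0.26, -0.87], [0.91, -0.14, 0.39]]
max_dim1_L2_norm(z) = 1.0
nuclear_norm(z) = 1.94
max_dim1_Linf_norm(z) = 0.71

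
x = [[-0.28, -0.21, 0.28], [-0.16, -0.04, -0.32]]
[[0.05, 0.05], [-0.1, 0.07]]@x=[[-0.02,-0.01,-0.0],[0.02,0.02,-0.05]]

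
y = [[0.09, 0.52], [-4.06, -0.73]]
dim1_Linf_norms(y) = [0.52, 4.06]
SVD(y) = [[-0.04, 1.0], [1.0, 0.04]] @ diag([4.129115419036374, 0.4953845539336766]) @ [[-0.98, -0.18],[-0.18, 0.98]]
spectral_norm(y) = 4.13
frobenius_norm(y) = 4.16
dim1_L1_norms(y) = [0.61, 4.79]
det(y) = 2.05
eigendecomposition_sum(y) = [[(0.04+0.74j), 0.26+0.06j],[(-2.03-0.47j), (-0.36+0.65j)]] + [[0.04-0.74j,(0.26-0.06j)], [-2.03+0.47j,-0.36-0.65j]]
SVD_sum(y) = [[0.18, 0.03],[-4.06, -0.75]] + [[-0.09, 0.49],[-0.00, 0.02]]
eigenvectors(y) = [[(-0.1-0.32j), -0.10+0.32j], [0.94+0.00j, (0.94-0j)]]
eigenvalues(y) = [(-0.32+1.39j), (-0.32-1.39j)]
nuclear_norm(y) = 4.62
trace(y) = -0.64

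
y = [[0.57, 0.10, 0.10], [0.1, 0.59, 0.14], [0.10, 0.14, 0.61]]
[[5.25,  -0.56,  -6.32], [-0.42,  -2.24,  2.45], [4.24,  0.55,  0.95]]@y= [[2.30,-0.69,-3.41], [-0.22,-1.02,1.14], [2.57,0.88,1.08]]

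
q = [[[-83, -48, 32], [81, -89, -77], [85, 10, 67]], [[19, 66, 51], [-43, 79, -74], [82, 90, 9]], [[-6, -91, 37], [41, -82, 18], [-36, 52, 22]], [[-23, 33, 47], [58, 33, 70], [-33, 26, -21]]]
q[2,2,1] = 52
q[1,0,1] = 66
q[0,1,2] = -77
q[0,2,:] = [85, 10, 67]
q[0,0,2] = 32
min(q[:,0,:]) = -91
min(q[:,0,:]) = -91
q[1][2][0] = 82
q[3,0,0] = -23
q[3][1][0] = 58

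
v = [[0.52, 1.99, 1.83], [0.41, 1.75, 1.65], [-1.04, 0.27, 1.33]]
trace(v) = 3.60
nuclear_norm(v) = 5.21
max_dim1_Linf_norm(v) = 1.99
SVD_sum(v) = [[0.25,  1.88,  1.97], [0.22,  1.67,  1.75], [0.1,  0.72,  0.75]] + [[0.27, 0.11, -0.14], [0.19, 0.07, -0.1], [-1.14, -0.45, 0.58]] + [[0.00,-0.0,0.00], [-0.0,0.00,-0.0], [0.0,-0.00,0.00]]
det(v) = 0.01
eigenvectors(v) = [[(-0.53+0j), 0.68+0.00j, (0.68-0j)], [0.64+0.00j, (0.59+0.02j), (0.59-0.02j)], [(-0.55+0j), (-0.16+0.41j), (-0.16-0.41j)]]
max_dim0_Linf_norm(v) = 1.99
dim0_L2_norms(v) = [1.23, 2.66, 2.8]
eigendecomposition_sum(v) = [[-0j, (-0-0j), 0.00+0.00j],[(-0+0j), 0.00+0.00j, (-0-0j)],[0.00-0.00j, -0.00-0.00j, 0j]] + [[0.26+0.76j, 1.00-0.62j, (0.91-1.47j)], [0.21+0.66j, (0.87-0.51j), (0.83-1.24j)], [-0.52-0.03j, (0.14+0.75j), (0.66+0.9j)]] + [[0.26-0.76j, 1.00+0.62j, (0.91+1.47j)], [0.21-0.66j, 0.87+0.51j, (0.83+1.24j)], [(-0.52+0.03j), 0.14-0.75j, 0.66-0.90j]]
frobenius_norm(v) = 4.06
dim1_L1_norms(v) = [4.34, 3.81, 2.64]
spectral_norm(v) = 3.80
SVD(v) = [[-0.72,0.23,0.66], [-0.64,0.16,-0.75], [-0.28,-0.96,0.03]] @ diag([3.8047365119964742, 1.4070803772442129, 0.0022104875454212664]) @ [[-0.09, -0.69, -0.72], [0.84, 0.33, -0.43], [0.53, -0.64, 0.55]]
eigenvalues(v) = [0j, (1.8+1.15j), (1.8-1.15j)]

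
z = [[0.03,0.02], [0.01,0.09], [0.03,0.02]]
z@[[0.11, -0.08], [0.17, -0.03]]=[[0.01,-0.0], [0.02,-0.0], [0.01,-0.0]]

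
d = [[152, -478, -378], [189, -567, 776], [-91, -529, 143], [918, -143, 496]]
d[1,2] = 776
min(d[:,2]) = -378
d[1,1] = -567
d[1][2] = 776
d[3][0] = 918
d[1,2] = 776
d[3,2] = 496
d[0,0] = 152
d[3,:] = [918, -143, 496]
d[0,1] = -478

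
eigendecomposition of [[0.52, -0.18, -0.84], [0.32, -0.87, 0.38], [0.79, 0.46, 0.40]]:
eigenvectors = [[0.71+0.00j, (0.71-0j), 0.05+0.00j], [0.03-0.20j, (0.03+0.2j), -0.96+0.00j], [(-0.01-0.68j), -0.01+0.68j, (0.29+0j)]]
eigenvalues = [(0.52+0.85j), (0.52-0.85j), (-1+0j)]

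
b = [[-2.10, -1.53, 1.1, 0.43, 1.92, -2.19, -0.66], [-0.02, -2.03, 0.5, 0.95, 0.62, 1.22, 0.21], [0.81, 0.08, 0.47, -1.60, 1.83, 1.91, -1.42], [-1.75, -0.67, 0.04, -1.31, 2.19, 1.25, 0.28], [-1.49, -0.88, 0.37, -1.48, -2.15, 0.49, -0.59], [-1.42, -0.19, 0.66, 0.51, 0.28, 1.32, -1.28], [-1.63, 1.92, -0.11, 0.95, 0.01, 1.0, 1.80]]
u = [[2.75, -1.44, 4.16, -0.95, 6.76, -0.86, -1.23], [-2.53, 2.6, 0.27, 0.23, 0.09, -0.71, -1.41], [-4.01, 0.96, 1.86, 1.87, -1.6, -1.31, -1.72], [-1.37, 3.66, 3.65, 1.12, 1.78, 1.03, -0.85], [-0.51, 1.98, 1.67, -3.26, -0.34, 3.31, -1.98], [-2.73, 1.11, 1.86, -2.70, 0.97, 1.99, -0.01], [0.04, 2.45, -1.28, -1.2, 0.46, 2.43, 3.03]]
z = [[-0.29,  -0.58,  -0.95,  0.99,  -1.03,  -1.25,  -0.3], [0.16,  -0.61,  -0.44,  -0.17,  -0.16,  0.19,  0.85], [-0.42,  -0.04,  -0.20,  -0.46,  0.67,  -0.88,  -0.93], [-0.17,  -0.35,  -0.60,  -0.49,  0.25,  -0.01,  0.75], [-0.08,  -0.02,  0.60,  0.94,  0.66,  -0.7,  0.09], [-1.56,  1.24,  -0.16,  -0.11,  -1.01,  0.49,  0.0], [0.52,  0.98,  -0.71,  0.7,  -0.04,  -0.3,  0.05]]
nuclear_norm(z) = 10.51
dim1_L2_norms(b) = [4.13, 2.68, 3.53, 3.42, 3.25, 2.49, 3.39]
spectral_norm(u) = 9.39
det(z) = 0.04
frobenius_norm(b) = 8.75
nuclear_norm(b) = 21.00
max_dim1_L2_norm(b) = 4.13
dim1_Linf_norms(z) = [1.25, 0.85, 0.93, 0.75, 0.94, 1.56, 0.98]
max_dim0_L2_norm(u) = 7.26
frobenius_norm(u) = 15.46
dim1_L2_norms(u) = [8.71, 3.97, 5.59, 5.9, 5.71, 4.93, 4.94]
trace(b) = -4.00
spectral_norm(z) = 2.40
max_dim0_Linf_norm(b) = 2.19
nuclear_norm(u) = 33.70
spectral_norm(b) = 4.97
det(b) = 566.57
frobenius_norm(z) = 4.48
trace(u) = 13.01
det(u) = -8.63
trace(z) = -0.39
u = b @ z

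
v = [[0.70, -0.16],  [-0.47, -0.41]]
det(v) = -0.362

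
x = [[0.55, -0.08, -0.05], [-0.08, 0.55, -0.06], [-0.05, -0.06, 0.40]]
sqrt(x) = [[0.74, -0.06, -0.04], [-0.06, 0.74, -0.05], [-0.04, -0.05, 0.63]]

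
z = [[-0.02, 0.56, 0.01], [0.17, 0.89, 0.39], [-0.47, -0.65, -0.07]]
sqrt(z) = [[0.24+0.34j, 0.41-0.08j, -0.06+0.15j], [(0.18-0.16j), 0.97+0.04j, (0.29-0.07j)], [-0.45+0.31j, -0.40-0.07j, 0.30+0.13j]]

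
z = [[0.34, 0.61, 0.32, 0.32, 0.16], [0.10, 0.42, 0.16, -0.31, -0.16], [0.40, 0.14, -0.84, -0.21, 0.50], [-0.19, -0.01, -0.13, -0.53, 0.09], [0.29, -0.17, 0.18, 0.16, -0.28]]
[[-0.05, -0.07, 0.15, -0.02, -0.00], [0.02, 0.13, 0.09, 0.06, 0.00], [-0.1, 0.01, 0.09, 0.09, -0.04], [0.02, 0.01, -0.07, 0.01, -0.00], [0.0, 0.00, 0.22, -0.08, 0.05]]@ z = [[0.04,-0.04,-0.15,-0.02,0.08], [0.04,0.08,-0.06,-0.08,0.03], [-0.03,-0.04,-0.12,-0.11,0.05], [-0.02,0.01,0.07,0.01,-0.03], [0.12,0.02,-0.17,0.0,0.09]]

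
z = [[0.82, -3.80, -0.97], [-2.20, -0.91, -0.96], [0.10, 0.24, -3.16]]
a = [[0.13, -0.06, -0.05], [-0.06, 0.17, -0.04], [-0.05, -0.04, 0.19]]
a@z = [[0.23, -0.45, 0.09], [-0.43, 0.06, 0.02], [0.07, 0.27, -0.51]]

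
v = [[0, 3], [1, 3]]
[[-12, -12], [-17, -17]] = v@[[-5, -5], [-4, -4]]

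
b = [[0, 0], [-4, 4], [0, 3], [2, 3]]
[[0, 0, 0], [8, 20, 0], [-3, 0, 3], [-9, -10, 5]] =b@ [[-3, -5, 1], [-1, 0, 1]]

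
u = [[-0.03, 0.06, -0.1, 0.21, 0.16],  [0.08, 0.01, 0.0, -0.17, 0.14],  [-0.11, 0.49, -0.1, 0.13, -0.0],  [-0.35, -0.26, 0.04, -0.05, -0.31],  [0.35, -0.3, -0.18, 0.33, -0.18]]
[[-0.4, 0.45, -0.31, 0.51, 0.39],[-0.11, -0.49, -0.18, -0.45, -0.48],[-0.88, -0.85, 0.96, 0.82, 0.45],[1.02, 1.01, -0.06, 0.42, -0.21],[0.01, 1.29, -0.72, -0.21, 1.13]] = u @ [[-0.82, -1.29, 0.07, -1.97, 0.72], [-1.65, -2.82, 2.34, 0.66, 0.4], [0.97, -1.03, 1.63, -0.59, -0.22], [-0.49, 2.21, -0.12, 1.7, 2.42], [-0.77, 0.09, -1.61, -0.04, -0.90]]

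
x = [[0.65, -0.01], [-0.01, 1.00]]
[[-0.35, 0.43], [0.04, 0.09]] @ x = [[-0.23, 0.43], [0.03, 0.09]]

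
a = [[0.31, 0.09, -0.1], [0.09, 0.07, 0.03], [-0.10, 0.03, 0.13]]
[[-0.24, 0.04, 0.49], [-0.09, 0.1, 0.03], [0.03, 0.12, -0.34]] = a @[[-1.48, -0.02, 1.39], [1.09, 1.23, -0.78], [-1.16, 0.62, -1.33]]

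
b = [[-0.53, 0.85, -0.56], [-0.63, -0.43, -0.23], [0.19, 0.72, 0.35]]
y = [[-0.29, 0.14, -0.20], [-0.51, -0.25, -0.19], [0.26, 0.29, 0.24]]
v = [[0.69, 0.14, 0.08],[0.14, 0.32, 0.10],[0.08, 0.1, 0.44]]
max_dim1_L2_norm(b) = 1.15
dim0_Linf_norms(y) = [0.51, 0.29, 0.24]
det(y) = 0.03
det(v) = 0.08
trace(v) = 1.45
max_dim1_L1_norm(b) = 1.94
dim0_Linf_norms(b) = [0.63, 0.85, 0.56]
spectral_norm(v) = 0.77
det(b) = 0.35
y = b @ v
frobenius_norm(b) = 1.62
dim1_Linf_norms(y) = [0.29, 0.51, 0.29]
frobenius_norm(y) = 0.84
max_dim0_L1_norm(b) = 2.0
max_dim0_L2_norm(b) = 1.19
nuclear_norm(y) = 1.20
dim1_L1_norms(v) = [0.91, 0.56, 0.62]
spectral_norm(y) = 0.78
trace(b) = -0.61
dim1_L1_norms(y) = [0.63, 0.95, 0.79]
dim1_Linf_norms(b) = [0.85, 0.63, 0.72]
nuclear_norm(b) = 2.53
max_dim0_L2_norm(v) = 0.71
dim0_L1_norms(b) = [1.35, 2.0, 1.14]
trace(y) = -0.30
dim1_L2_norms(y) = [0.38, 0.6, 0.46]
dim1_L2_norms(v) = [0.71, 0.36, 0.46]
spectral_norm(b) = 1.21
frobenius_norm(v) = 0.92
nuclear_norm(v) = 1.45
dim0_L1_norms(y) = [1.06, 0.68, 0.63]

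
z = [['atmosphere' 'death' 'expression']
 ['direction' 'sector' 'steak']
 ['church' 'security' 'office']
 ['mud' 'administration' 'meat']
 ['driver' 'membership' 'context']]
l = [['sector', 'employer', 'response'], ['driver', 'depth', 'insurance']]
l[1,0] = 'driver'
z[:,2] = ['expression', 'steak', 'office', 'meat', 'context']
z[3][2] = 'meat'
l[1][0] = 'driver'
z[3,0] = 'mud'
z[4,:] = ['driver', 'membership', 'context']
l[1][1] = 'depth'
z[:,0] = ['atmosphere', 'direction', 'church', 'mud', 'driver']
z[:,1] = ['death', 'sector', 'security', 'administration', 'membership']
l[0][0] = 'sector'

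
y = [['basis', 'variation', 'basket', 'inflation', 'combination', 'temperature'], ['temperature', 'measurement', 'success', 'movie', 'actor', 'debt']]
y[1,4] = 'actor'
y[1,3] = 'movie'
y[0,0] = 'basis'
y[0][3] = 'inflation'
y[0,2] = 'basket'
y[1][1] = 'measurement'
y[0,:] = ['basis', 'variation', 'basket', 'inflation', 'combination', 'temperature']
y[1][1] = 'measurement'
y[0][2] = 'basket'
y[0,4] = 'combination'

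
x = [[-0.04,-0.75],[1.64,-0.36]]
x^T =[[-0.04, 1.64], [-0.75, -0.36]]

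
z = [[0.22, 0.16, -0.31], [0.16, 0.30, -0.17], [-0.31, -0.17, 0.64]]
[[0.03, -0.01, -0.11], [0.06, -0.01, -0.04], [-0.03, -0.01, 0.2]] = z@[[-0.02, -0.16, -0.38], [0.21, 0.01, 0.17], [0.0, -0.09, 0.17]]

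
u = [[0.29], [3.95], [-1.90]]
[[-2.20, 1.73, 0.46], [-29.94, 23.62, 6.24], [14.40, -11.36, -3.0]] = u@ [[-7.58, 5.98, 1.58]]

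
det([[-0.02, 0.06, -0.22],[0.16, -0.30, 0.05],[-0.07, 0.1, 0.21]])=0.000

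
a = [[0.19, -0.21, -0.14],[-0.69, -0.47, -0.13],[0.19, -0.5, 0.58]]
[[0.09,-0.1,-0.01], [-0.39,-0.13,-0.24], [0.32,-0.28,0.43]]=a@ [[0.58, -0.10, 0.28], [-0.1, 0.44, -0.07], [0.28, -0.07, 0.59]]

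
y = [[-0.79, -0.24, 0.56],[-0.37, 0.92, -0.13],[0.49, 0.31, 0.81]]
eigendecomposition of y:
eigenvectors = [[-0.94+0.00j, (0.11+0.2j), 0.11-0.20j], [(-0.16+0j), -0.70+0.00j, (-0.7-0j)], [0.28+0.00j, -0.04+0.68j, -0.04-0.68j]]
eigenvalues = [(-1+0j), (0.97+0.23j), (0.97-0.23j)]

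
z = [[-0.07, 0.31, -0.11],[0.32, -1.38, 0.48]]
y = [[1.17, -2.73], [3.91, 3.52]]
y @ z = [[-0.96, 4.13, -1.44],[0.85, -3.65, 1.26]]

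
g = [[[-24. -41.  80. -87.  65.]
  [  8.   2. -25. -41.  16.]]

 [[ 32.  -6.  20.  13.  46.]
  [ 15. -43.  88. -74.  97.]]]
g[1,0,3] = 13.0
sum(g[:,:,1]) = -88.0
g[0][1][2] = -25.0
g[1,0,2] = 20.0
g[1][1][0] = 15.0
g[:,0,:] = [[-24.0, -41.0, 80.0, -87.0, 65.0], [32.0, -6.0, 20.0, 13.0, 46.0]]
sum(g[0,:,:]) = -47.0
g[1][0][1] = -6.0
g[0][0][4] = 65.0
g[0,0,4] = 65.0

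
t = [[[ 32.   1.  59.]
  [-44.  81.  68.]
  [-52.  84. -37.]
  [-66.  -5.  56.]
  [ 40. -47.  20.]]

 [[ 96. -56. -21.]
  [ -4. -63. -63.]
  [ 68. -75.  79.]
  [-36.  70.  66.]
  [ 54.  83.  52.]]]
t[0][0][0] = 32.0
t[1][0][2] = -21.0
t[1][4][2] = 52.0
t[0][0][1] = 1.0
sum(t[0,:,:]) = 190.0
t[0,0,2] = 59.0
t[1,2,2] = 79.0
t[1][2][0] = 68.0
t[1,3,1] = 70.0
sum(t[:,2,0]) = 16.0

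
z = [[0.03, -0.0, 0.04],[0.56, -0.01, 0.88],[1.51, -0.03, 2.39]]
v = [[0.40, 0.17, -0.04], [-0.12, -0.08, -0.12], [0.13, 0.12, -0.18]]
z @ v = [[0.02,0.01,-0.01], [0.34,0.20,-0.18], [0.92,0.55,-0.49]]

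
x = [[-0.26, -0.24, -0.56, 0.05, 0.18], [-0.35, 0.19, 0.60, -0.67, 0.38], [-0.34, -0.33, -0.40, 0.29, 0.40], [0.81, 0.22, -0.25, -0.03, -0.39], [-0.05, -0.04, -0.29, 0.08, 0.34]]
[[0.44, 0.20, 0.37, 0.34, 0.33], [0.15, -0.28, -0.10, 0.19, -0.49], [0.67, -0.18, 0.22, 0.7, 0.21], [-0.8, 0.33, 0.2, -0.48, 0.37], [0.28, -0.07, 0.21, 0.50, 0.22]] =x@ [[-0.68, -0.38, 0.23, 0.14, 0.24],[-0.35, 0.71, -0.33, -0.39, 0.10],[-0.14, -0.74, -0.61, -0.07, -0.71],[0.2, -0.26, -0.49, 0.22, 0.04],[0.52, -0.74, 0.21, 1.32, 0.07]]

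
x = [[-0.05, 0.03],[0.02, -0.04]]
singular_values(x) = [0.07, 0.02]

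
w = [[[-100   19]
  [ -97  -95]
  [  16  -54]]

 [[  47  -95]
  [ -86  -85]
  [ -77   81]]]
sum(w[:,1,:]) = -363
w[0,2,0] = 16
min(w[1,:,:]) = -95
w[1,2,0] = -77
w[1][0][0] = 47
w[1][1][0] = -86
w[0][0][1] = 19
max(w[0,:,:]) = 19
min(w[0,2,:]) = -54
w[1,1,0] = -86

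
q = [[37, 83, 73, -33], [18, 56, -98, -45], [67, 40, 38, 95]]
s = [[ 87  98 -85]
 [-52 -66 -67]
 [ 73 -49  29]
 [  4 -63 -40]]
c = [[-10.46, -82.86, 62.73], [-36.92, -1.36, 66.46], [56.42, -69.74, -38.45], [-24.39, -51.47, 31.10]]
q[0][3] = -33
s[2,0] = 73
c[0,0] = -10.46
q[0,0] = 37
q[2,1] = 40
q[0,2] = 73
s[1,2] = -67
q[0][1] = 83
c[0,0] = -10.46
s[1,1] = -66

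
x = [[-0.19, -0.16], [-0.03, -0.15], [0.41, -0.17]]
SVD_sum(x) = [[-0.14, 0.04], [0.01, -0.00], [0.43, -0.11]] + [[-0.05,-0.2], [-0.04,-0.15], [-0.02,-0.06]]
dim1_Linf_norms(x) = [0.19, 0.15, 0.41]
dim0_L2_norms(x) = [0.45, 0.28]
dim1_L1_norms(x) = [0.35, 0.18, 0.58]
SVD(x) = [[-0.31, -0.77], [0.02, -0.59], [0.95, -0.24]] @ diag([0.4625401213900129, 0.2610682594734799]) @ [[0.97, -0.25],[0.25, 0.97]]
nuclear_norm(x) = 0.72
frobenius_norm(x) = 0.53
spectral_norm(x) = 0.46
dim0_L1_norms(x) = [0.63, 0.48]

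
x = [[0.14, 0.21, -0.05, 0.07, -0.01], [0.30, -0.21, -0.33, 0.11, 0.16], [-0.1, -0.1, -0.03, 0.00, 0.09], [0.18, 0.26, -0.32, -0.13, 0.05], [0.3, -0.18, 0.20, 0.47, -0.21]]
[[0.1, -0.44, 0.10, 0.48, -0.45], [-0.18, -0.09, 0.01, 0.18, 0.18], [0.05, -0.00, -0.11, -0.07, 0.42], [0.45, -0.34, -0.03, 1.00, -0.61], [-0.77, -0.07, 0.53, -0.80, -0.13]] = x @[[-1.3, 0.33, 0.20, -0.19, -1.66],[0.98, -1.69, 0.04, 1.99, -1.35],[-1.41, 0.37, -0.16, -1.58, -0.3],[0.02, -1.79, 0.63, 0.18, 0.94],[-0.31, -1.42, -1.0, 0.73, 1.23]]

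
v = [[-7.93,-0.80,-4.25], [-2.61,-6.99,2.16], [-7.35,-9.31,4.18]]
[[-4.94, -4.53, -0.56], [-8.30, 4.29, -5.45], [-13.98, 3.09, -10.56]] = v @ [[0.67, 0.67, 0.54], [0.86, -0.87, 0.29], [-0.25, -0.02, -0.93]]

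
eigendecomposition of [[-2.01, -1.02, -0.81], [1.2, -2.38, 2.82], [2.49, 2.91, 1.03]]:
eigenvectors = [[-0.3, 0.81, -0.19], [0.47, -0.33, -0.81], [0.83, -0.49, 0.56]]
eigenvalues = [1.78, -1.1, -4.04]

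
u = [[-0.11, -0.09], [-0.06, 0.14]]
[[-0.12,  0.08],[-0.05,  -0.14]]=u@[[1.00,0.07], [0.07,-1.00]]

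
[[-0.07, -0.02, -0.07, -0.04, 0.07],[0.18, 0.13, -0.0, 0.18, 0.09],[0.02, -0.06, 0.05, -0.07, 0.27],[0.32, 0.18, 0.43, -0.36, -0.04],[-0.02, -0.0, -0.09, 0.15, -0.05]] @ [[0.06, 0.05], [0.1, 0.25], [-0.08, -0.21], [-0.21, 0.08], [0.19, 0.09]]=[[0.02, 0.01], [0.00, 0.06], [0.06, -0.01], [0.07, -0.06], [-0.03, 0.03]]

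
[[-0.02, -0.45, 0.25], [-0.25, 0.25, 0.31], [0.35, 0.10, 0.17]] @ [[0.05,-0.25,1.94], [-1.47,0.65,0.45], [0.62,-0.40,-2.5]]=[[0.82, -0.39, -0.87], [-0.19, 0.1, -1.15], [-0.02, -0.09, 0.3]]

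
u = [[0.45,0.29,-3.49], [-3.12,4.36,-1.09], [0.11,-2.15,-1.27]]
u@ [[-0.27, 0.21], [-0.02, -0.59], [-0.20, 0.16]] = [[0.57, -0.64], [0.97, -3.4], [0.27, 1.09]]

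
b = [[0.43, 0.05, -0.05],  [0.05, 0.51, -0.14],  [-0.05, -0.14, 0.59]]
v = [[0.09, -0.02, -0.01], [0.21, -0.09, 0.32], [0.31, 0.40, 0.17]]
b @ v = [[0.03, -0.03, 0.0], [0.07, -0.10, 0.14], [0.15, 0.25, 0.06]]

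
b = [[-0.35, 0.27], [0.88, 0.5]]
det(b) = -0.41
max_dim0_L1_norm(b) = 1.23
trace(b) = 0.15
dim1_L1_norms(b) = [0.62, 1.38]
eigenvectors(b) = [[-0.77, -0.24], [0.63, -0.97]]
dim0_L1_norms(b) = [1.23, 0.77]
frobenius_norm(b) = 1.10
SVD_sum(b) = [[-0.18, -0.09], [0.91, 0.43]] + [[-0.17, 0.36], [-0.03, 0.07]]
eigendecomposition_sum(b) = [[-0.47,  0.12], [0.39,  -0.10]] + [[0.12, 0.15], [0.49, 0.60]]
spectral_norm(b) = 1.03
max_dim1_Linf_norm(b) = 0.88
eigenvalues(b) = [-0.57, 0.72]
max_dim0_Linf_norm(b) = 0.88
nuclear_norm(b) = 1.43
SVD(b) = [[-0.2, 0.98], [0.98, 0.2]] @ diag([1.0291034577945428, 0.4009315068129664]) @ [[0.91,0.42],  [-0.42,0.91]]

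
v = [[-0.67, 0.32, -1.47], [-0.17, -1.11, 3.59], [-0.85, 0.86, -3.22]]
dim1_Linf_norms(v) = [1.47, 3.59, 3.22]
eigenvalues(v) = [-4.51, -0.54, 0.05]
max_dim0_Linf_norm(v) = 3.59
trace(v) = -5.00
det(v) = 0.12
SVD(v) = [[-0.30, -0.54, -0.79], [0.70, -0.68, 0.20], [-0.65, -0.49, 0.58]] @ diag([5.277928743379747, 0.9135678616841257, 0.025728231648708712]) @ [[0.12,-0.27,0.96], [0.98,0.18,-0.07], [-0.15,0.95,0.29]]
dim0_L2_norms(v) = [1.1, 1.44, 5.04]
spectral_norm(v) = 5.28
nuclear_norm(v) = 6.22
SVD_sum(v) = [[-0.19, 0.43, -1.5], [0.44, -1.01, 3.54], [-0.41, 0.92, -3.26]] + [[-0.49, -0.09, 0.04], [-0.61, -0.11, 0.05], [-0.44, -0.08, 0.03]] + [[0.0, -0.02, -0.01], [-0.00, 0.0, 0.00], [-0.0, 0.01, 0.0]]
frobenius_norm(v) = 5.36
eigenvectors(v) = [[0.31, 0.40, 0.18], [-0.68, 0.90, -0.94], [0.66, 0.16, -0.29]]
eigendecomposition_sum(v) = [[-0.32, 0.42, -1.53], [0.71, -0.92, 3.37], [-0.68, 0.89, -3.27]] + [[-0.36, -0.09, 0.07], [-0.81, -0.21, 0.16], [-0.14, -0.04, 0.03]] + [[0.01, -0.00, -0.01],[-0.07, 0.02, 0.05],[-0.02, 0.01, 0.02]]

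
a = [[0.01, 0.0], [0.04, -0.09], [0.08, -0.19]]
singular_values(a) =[0.23, 0.01]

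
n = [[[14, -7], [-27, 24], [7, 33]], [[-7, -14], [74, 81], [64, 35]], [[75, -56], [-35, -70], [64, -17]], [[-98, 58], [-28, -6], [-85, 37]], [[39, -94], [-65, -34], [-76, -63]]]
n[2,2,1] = -17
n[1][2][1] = 35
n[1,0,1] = -14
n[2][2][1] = -17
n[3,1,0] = -28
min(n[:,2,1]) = -63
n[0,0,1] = -7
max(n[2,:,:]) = 75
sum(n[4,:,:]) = -293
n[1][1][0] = 74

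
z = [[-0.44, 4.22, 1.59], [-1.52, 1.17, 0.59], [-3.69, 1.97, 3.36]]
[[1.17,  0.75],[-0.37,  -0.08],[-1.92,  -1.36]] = z@[[0.46,0.16], [0.45,0.36], [-0.33,-0.44]]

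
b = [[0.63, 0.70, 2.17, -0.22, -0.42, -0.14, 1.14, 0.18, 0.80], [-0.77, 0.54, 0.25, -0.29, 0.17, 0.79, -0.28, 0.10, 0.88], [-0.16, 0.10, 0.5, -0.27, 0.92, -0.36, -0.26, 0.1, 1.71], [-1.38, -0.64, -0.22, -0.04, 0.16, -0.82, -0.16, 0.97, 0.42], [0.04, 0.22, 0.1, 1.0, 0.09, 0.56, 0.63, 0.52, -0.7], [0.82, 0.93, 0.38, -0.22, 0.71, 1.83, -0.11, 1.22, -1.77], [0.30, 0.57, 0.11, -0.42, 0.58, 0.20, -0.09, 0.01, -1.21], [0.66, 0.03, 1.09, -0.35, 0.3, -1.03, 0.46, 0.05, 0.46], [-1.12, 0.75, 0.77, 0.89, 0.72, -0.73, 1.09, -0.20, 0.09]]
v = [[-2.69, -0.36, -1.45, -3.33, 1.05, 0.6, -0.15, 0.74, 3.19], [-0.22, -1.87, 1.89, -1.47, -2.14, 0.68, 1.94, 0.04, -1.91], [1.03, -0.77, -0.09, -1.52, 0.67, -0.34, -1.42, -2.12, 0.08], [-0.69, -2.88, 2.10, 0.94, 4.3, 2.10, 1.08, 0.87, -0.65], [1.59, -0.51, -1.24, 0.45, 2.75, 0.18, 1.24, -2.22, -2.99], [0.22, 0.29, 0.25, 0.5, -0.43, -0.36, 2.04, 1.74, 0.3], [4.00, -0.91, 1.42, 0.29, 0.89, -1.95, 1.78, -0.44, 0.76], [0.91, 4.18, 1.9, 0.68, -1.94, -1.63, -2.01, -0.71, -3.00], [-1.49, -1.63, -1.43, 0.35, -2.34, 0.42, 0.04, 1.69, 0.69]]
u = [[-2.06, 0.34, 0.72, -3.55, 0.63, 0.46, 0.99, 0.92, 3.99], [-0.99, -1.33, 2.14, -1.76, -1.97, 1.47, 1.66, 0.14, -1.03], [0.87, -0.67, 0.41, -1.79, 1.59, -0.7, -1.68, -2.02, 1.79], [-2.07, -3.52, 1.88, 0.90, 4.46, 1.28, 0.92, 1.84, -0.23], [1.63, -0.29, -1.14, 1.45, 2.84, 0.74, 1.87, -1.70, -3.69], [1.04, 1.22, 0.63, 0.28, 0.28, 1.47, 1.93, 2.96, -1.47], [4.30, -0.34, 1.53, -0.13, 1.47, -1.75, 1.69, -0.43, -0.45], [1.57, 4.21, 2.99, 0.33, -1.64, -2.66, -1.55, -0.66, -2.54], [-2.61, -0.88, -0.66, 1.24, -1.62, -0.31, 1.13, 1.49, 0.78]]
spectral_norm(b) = 3.99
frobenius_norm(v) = 15.04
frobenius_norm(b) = 6.55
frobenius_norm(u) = 16.42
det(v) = 4976.86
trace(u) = 4.04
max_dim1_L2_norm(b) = 3.2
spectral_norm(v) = 8.49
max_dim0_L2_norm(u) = 6.58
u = v + b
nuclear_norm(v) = 38.06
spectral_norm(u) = 9.29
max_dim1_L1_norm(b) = 7.99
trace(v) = 0.44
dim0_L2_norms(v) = [5.52, 5.82, 4.4, 4.19, 6.51, 3.49, 4.46, 4.16, 5.77]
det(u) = 21385.98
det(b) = 0.00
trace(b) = 3.60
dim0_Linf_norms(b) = [1.38, 0.93, 2.17, 1.0, 0.92, 1.83, 1.14, 1.22, 1.77]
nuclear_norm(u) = 42.49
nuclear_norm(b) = 15.82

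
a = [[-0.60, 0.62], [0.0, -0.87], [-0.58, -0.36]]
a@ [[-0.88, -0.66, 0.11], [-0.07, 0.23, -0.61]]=[[0.48, 0.54, -0.44], [0.06, -0.20, 0.53], [0.54, 0.3, 0.16]]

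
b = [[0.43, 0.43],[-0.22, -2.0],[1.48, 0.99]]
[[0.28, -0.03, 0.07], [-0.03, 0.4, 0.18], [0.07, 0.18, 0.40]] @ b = [[0.23, 0.25], [0.17, -0.63], [0.58, 0.07]]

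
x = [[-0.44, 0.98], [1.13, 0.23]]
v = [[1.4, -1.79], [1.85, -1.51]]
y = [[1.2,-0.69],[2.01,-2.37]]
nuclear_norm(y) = 3.81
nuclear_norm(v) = 3.64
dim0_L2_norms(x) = [1.21, 1.01]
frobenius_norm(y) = 3.40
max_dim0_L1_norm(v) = 3.3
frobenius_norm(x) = 1.58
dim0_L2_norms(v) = [2.32, 2.34]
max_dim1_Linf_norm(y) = 2.37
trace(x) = -0.21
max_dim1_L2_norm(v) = 2.39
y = x @ v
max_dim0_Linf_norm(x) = 1.13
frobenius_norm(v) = 3.30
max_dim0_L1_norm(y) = 3.21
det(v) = 1.20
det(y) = -1.46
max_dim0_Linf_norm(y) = 2.37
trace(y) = -1.17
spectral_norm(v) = 3.28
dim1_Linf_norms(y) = [1.2, 2.37]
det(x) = -1.21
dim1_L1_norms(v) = [3.19, 3.36]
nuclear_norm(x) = 2.21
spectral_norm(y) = 3.37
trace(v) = -0.11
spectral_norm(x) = 1.24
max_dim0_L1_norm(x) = 1.57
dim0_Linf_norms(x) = [1.13, 0.98]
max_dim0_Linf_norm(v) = 1.85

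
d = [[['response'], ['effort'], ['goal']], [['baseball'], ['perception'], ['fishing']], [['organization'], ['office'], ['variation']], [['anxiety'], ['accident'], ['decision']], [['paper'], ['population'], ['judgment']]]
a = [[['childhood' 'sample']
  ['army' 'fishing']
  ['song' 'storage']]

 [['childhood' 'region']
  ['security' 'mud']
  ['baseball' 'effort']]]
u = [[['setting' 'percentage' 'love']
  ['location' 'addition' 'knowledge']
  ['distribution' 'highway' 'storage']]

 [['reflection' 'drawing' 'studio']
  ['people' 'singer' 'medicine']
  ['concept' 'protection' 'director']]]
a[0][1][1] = 'fishing'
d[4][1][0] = 'population'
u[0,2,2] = 'storage'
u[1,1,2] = 'medicine'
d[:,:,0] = [['response', 'effort', 'goal'], ['baseball', 'perception', 'fishing'], ['organization', 'office', 'variation'], ['anxiety', 'accident', 'decision'], ['paper', 'population', 'judgment']]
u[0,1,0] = 'location'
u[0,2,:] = ['distribution', 'highway', 'storage']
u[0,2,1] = 'highway'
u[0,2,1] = 'highway'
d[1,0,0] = 'baseball'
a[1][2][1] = 'effort'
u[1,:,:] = [['reflection', 'drawing', 'studio'], ['people', 'singer', 'medicine'], ['concept', 'protection', 'director']]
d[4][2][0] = 'judgment'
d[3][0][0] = 'anxiety'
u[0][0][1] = 'percentage'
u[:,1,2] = ['knowledge', 'medicine']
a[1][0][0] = 'childhood'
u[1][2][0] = 'concept'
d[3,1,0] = 'accident'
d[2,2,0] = 'variation'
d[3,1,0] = 'accident'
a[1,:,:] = [['childhood', 'region'], ['security', 'mud'], ['baseball', 'effort']]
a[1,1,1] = 'mud'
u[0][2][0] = 'distribution'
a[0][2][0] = 'song'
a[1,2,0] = 'baseball'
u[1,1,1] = 'singer'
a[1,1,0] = 'security'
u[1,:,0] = ['reflection', 'people', 'concept']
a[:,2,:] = [['song', 'storage'], ['baseball', 'effort']]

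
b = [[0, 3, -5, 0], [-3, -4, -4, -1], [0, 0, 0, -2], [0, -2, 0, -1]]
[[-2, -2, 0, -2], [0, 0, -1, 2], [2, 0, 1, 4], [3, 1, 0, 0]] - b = [[-2, -5, 5, -2], [3, 4, 3, 3], [2, 0, 1, 6], [3, 3, 0, 1]]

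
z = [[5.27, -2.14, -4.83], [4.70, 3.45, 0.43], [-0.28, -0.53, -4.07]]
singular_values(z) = [8.27, 5.79, 2.22]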